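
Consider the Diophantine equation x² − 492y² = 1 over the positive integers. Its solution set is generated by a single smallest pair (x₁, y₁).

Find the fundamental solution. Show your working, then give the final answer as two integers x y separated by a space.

29767 1342

√492 → a₀=22, period (5,1,1,10,1,1,5,44); ℓ=8 even so k=7
step 0: (22, 1)  from 22·(1,0) + (0,1)
…
step 2: (133, 6)  from 1·(111,5) + (22,1)
step 3: (244, 11)  from 1·(133,6) + (111,5)
…
step 6: (5390, 243)  from 1·(2817,127) + (2573,116)
step 7: (29767, 1342)  from 5·(5390,243) + (2817,127)
fundamental: x₁=29767, y₁=1342  (since 886074289 − 492·1800964 = 1)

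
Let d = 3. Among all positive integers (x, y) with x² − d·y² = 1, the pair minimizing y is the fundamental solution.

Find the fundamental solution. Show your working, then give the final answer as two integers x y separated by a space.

2 1

d=3: √d = [1; 1,2] (ℓ=2, even), read p_1/q_1
step 0: (1, 1)  from 1·(1,0) + (0,1)
step 1: (2, 1)  from 1·(1,1) + (1,0)
fundamental: x₁=2, y₁=1  (since 4 − 3·1 = 1)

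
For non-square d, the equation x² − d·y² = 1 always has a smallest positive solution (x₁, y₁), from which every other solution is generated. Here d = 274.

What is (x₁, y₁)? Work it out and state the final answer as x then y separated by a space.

d=274: √d = [16; 1,1,4,4,1,1,32] (ℓ=7, odd), read p_13/q_13
a_0=16:  p_0=16·1+0=16,  q_0=16·0+1=1
a_1=1:  p_1=1·16+1=17,  q_1=1·1+0=1
a_2=1:  p_2=1·17+16=33,  q_2=1·1+1=2
…
a_4=4:  p_4=4·149+33=629,  q_4=4·9+2=38
a_5=1:  p_5=1·629+149=778,  q_5=1·38+9=47
a_6=1:  p_6=1·778+629=1407,  q_6=1·47+38=85
…
a_11=4:  p_11=4·419253+93011=1770023,  q_11=4·25328+5619=106931
a_12=1:  p_12=1·1770023+419253=2189276,  q_12=1·106931+25328=132259
a_13=1:  p_13=1·2189276+1770023=3959299,  q_13=1·132259+106931=239190
fundamental: x₁=3959299, y₁=239190  (since 15676048571401 − 274·57211856100 = 1)

3959299 239190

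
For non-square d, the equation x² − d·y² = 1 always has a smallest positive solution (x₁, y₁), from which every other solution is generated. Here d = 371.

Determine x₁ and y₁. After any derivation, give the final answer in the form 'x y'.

1695 88

[19; 3,1,4,1,3,38] for √371; ℓ=6 ⇒ convergent index 5
step 0: (19, 1)  from 19·(1,0) + (0,1)
…
step 2: (77, 4)  from 1·(58,3) + (19,1)
…
step 4: (443, 23)  from 1·(366,19) + (77,4)
step 5: (1695, 88)  from 3·(443,23) + (366,19)
→ (1695, 88).  Check: 1695²=2873025, 371·88²=2873024, difference 1.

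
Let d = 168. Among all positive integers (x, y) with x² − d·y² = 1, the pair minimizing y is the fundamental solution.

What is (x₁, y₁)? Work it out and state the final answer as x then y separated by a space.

[12; 1,24] for √168; ℓ=2 ⇒ convergent index 1
a_0=12:  p_0=12·1+0=12,  q_0=12·0+1=1
a_1=1:  p_1=1·12+1=13,  q_1=1·1+0=1
fundamental: x₁=13, y₁=1  (since 169 − 168·1 = 1)

13 1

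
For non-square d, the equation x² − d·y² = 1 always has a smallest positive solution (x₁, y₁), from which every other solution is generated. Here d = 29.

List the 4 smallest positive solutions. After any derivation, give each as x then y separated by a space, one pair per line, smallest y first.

9801 1820
192119201 35675640
3765920568201 699313893460
73819574785756801 13707950903927280

[5; 2,1,1,2,10] for √29; ℓ=5 ⇒ convergent index 9
step 0: (5, 1)  from 5·(1,0) + (0,1)
step 1: (11, 2)  from 2·(5,1) + (1,0)
step 2: (16, 3)  from 1·(11,2) + (5,1)
…
step 6: (1524, 283)  from 2·(727,135) + (70,13)
step 7: (2251, 418)  from 1·(1524,283) + (727,135)
step 8: (3775, 701)  from 1·(2251,418) + (1524,283)
step 9: (9801, 1820)  from 2·(3775,701) + (2251,418)
→ (9801, 1820).  Check: 9801²=96059601, 29·1820²=96059600, difference 1.
(x_2, y_2) = (9801·9801 + 29·1820·1820, 9801·1820 + 1820·9801) = (192119201, 35675640)
(x_3, y_3) = (9801·192119201 + 29·1820·35675640, 9801·35675640 + 1820·192119201) = (3765920568201, 699313893460)
(x_4, y_4) = (9801·3765920568201 + 29·1820·699313893460, 9801·699313893460 + 1820·3765920568201) = (73819574785756801, 13707950903927280)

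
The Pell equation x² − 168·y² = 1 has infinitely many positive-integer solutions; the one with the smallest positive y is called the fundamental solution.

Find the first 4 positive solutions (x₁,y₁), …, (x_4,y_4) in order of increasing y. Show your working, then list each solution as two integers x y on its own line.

√168 → a₀=12, period (1,24); ℓ=2 even so k=1
step 0: (12, 1)  from 12·(1,0) + (0,1)
step 1: (13, 1)  from 1·(12,1) + (1,0)
fundamental: x₁=13, y₁=1  (since 169 − 168·1 = 1)
(13+1√168)^2 = 337 + 26√168
(13+1√168)^3 = 8749 + 675√168
(13+1√168)^4 = 227137 + 17524√168

13 1
337 26
8749 675
227137 17524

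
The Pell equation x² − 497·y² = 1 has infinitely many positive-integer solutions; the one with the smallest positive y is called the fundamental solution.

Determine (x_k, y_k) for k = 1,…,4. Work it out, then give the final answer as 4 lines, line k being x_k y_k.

1201887 53912
2889064721537 129592263888
6944658661946678751 311510514535059400
16693389930459326703284737 748800875565868281911712

[22; 3,2,2,5,6,5,2,2,3,44] for √497; ℓ=10 ⇒ convergent index 9
i=0: a=22 ⇒ p=22, q=1
i=1: a=3 ⇒ p=67, q=3
i=2: a=2 ⇒ p=156, q=7
i=3: a=2 ⇒ p=379, q=17
i=4: a=5 ⇒ p=2051, q=92
i=5: a=6 ⇒ p=12685, q=569
i=6: a=5 ⇒ p=65476, q=2937
i=7: a=2 ⇒ p=143637, q=6443
i=8: a=2 ⇒ p=352750, q=15823
i=9: a=3 ⇒ p=1201887, q=53912
(x₁, y₁) = (1201887, 53912);  1201887² − 497·53912² = 1 ✓
(1201887+53912√497)^2 = 2889064721537 + 129592263888√497
(1201887+53912√497)^3 = 6944658661946678751 + 311510514535059400√497
(1201887+53912√497)^4 = 16693389930459326703284737 + 748800875565868281911712√497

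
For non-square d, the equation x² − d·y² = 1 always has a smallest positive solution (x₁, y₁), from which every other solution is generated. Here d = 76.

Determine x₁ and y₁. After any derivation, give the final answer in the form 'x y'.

57799 6630

[8; 1,2,1,1,5,4,5,1,1,2,1,16] for √76; ℓ=12 ⇒ convergent index 11
step 0: (8, 1)  from 8·(1,0) + (0,1)
step 1: (9, 1)  from 1·(8,1) + (1,0)
…
step 3: (35, 4)  from 1·(26,3) + (9,1)
step 4: (61, 7)  from 1·(35,4) + (26,3)
step 5: (340, 39)  from 5·(61,7) + (35,4)
step 6: (1421, 163)  from 4·(340,39) + (61,7)
step 7: (7445, 854)  from 5·(1421,163) + (340,39)
…
step 9: (16311, 1871)  from 1·(8866,1017) + (7445,854)
step 10: (41488, 4759)  from 2·(16311,1871) + (8866,1017)
step 11: (57799, 6630)  from 1·(41488,4759) + (16311,1871)
→ (57799, 6630).  Check: 57799²=3340724401, 76·6630²=3340724400, difference 1.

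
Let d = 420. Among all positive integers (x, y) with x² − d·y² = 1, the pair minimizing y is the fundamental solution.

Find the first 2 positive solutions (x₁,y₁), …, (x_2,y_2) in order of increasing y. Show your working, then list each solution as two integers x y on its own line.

41 2
3361 164

d=420: √d = [20; 2,40] (ℓ=2, even), read p_1/q_1
a_0=20:  p_0=20·1+0=20,  q_0=20·0+1=1
a_1=2:  p_1=2·20+1=41,  q_1=2·1+0=2
(x₁, y₁) = (41, 2);  41² − 420·2² = 1 ✓
n=2: (41,2)∘(41,2) = (41·41+420·2·2, 41·2+2·41) = (3361,164)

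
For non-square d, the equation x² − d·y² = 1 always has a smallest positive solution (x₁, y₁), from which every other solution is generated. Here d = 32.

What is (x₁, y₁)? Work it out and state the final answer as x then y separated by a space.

17 3

√32 → a₀=5, period (1,1,1,10); ℓ=4 even so k=3
k=0  a_k=5  p_k/q_k = 5/1
…
k=2  a_k=1  p_k/q_k = 11/2
k=3  a_k=1  p_k/q_k = 17/3
→ (17, 3).  Check: 17²=289, 32·3²=288, difference 1.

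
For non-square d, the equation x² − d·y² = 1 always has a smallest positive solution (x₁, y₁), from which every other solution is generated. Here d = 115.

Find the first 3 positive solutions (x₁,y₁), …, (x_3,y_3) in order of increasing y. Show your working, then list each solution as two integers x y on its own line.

d=115: √d = [10; 1,2,1,1,1,1,1,2,1,20] (ℓ=10, even), read p_9/q_9
i=0: a=10 ⇒ p=10, q=1
i=1: a=1 ⇒ p=11, q=1
…
i=3: a=1 ⇒ p=43, q=4
i=4: a=1 ⇒ p=75, q=7
i=5: a=1 ⇒ p=118, q=11
i=6: a=1 ⇒ p=193, q=18
i=7: a=1 ⇒ p=311, q=29
i=8: a=2 ⇒ p=815, q=76
i=9: a=1 ⇒ p=1126, q=105
→ (1126, 105).  Check: 1126²=1267876, 115·105²=1267875, difference 1.
n=2: (1126,105)∘(1126,105) = (1126·1126+115·105·105, 1126·105+105·1126) = (2535751,236460)
n=3: (2535751,236460)∘(1126,105) = (1126·2535751+115·105·236460, 1126·236460+105·2535751) = (5710510126,532507815)

1126 105
2535751 236460
5710510126 532507815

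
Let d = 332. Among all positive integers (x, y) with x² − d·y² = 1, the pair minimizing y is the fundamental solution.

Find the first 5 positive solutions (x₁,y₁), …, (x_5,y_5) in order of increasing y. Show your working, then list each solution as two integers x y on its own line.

√332 = [18; 4,1,1,8,1,1,4,36, …], period ℓ=8 (even) → k=7
step 0: (18, 1)  from 18·(1,0) + (0,1)
step 1: (73, 4)  from 4·(18,1) + (1,0)
step 2: (91, 5)  from 1·(73,4) + (18,1)
step 3: (164, 9)  from 1·(91,5) + (73,4)
…
step 5: (1567, 86)  from 1·(1403,77) + (164,9)
step 6: (2970, 163)  from 1·(1567,86) + (1403,77)
step 7: (13447, 738)  from 4·(2970,163) + (1567,86)
→ (13447, 738).  Check: 13447²=180821809, 332·738²=180821808, difference 1.
k=2:  x_2 = 13447·13447+332·738·738 = 361643617,  y_2 = 13447·738+738·13447 = 19847772
k=3:  x_3 = 13447·361643617+332·738·19847772 = 9726043422151,  y_3 = 13447·19847772+738·361643617 = 533785979430
k=4:  x_4 = 13447·9726043422151+332·738·533785979430 = 261572211433685377,  y_4 = 13447·533785979430+738·9726043422151 = 14355640110942648
k=5:  x_5 = 13447·261572211433685377+332·738·14355640110942648 = 7034723044571491106887,  y_5 = 13447·14355640110942648+738·261572211433685377 = 386080584609905595882

13447 738
361643617 19847772
9726043422151 533785979430
261572211433685377 14355640110942648
7034723044571491106887 386080584609905595882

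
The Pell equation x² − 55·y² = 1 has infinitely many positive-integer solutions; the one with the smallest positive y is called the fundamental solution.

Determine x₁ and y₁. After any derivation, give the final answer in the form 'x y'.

√55 → a₀=7, period (2,2,2,14); ℓ=4 even so k=3
i=0: a=7 ⇒ p=7, q=1
…
i=2: a=2 ⇒ p=37, q=5
i=3: a=2 ⇒ p=89, q=12
fundamental: x₁=89, y₁=12  (since 7921 − 55·144 = 1)

89 12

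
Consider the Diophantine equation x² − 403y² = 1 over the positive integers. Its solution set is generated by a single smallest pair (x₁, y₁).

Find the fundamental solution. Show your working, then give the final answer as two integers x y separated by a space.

√403 → a₀=20, period (13,2,1,3,1,3,1,2,13,40); ℓ=10 even so k=9
step 0: (20, 1)  from 20·(1,0) + (0,1)
step 1: (261, 13)  from 13·(20,1) + (1,0)
…
step 3: (803, 40)  from 1·(542,27) + (261,13)
step 4: (2951, 147)  from 3·(803,40) + (542,27)
step 5: (3754, 187)  from 1·(2951,147) + (803,40)
step 6: (14213, 708)  from 3·(3754,187) + (2951,147)
…
step 8: (50147, 2498)  from 2·(17967,895) + (14213,708)
step 9: (669878, 33369)  from 13·(50147,2498) + (17967,895)
fundamental: x₁=669878, y₁=33369  (since 448736534884 − 403·1113490161 = 1)

669878 33369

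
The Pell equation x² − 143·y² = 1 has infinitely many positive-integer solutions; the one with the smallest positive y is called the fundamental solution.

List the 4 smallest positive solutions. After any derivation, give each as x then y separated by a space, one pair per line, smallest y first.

12 1
287 24
6876 575
164737 13776

d=143: √d = [11; 1,22] (ℓ=2, even), read p_1/q_1
step 0: (11, 1)  from 11·(1,0) + (0,1)
step 1: (12, 1)  from 1·(11,1) + (1,0)
(x₁, y₁) = (12, 1);  12² − 143·1² = 1 ✓
n=2: (12,1)∘(12,1) = (12·12+143·1·1, 12·1+1·12) = (287,24)
n=3: (287,24)∘(12,1) = (12·287+143·1·24, 12·24+1·287) = (6876,575)
n=4: (6876,575)∘(12,1) = (12·6876+143·1·575, 12·575+1·6876) = (164737,13776)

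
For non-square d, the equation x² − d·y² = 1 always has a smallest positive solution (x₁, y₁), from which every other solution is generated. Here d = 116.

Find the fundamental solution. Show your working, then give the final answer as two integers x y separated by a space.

[10; 1,3,2,1,4,1,2,3,1,20] for √116; ℓ=10 ⇒ convergent index 9
k=0  a_k=10  p_k/q_k = 10/1
k=1  a_k=1  p_k/q_k = 11/1
…
k=3  a_k=2  p_k/q_k = 97/9
k=4  a_k=1  p_k/q_k = 140/13
k=5  a_k=4  p_k/q_k = 657/61
…
k=8  a_k=3  p_k/q_k = 7550/701
k=9  a_k=1  p_k/q_k = 9801/910
→ (9801, 910).  Check: 9801²=96059601, 116·910²=96059600, difference 1.

9801 910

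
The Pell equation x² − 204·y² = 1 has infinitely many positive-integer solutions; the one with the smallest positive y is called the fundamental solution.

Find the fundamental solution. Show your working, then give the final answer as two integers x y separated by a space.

√204 = [14; 3,1,1,6,1,1,3,28, …], period ℓ=8 (even) → k=7
i=0: a=14 ⇒ p=14, q=1
…
i=6: a=1 ⇒ p=1414, q=99
i=7: a=3 ⇒ p=4999, q=350
→ (4999, 350).  Check: 4999²=24990001, 204·350²=24990000, difference 1.

4999 350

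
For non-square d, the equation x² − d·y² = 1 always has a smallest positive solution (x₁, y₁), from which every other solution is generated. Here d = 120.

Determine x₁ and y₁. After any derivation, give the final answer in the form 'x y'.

√120 = [10; 1,20, …], period ℓ=2 (even) → k=1
step 0: (10, 1)  from 10·(1,0) + (0,1)
step 1: (11, 1)  from 1·(10,1) + (1,0)
fundamental: x₁=11, y₁=1  (since 121 − 120·1 = 1)

11 1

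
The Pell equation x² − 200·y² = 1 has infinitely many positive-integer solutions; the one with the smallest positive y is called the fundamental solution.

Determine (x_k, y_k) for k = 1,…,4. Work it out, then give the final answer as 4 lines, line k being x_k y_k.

99 7
19601 1386
3880899 274421
768398401 54333972

√200 → a₀=14, period (7,28); ℓ=2 even so k=1
a_0=14:  p_0=14·1+0=14,  q_0=14·0+1=1
a_1=7:  p_1=7·14+1=99,  q_1=7·1+0=7
→ (99, 7).  Check: 99²=9801, 200·7²=9800, difference 1.
k=2:  x_2 = 99·99+200·7·7 = 19601,  y_2 = 99·7+7·99 = 1386
k=3:  x_3 = 99·19601+200·7·1386 = 3880899,  y_3 = 99·1386+7·19601 = 274421
k=4:  x_4 = 99·3880899+200·7·274421 = 768398401,  y_4 = 99·274421+7·3880899 = 54333972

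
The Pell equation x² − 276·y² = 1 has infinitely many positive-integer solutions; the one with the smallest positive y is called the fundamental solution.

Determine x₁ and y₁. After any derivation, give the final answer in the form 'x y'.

7775 468

√276 = [16; 1,1,1,1,2,2,2,1,1,1,1,32, …], period ℓ=12 (even) → k=11
i=0: a=16 ⇒ p=16, q=1
…
i=2: a=1 ⇒ p=33, q=2
…
i=4: a=1 ⇒ p=83, q=5
i=5: a=2 ⇒ p=216, q=13
i=6: a=2 ⇒ p=515, q=31
i=7: a=2 ⇒ p=1246, q=75
i=8: a=1 ⇒ p=1761, q=106
i=9: a=1 ⇒ p=3007, q=181
i=10: a=1 ⇒ p=4768, q=287
i=11: a=1 ⇒ p=7775, q=468
→ (7775, 468).  Check: 7775²=60450625, 276·468²=60450624, difference 1.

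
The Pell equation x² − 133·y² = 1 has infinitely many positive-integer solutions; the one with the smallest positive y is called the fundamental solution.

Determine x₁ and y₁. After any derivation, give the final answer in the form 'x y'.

2588599 224460

d=133: √d = [11; 1,1,7,5,1,…,1,1,22] (ℓ=16, even), read p_15/q_15
step 0: (11, 1)  from 11·(1,0) + (0,1)
step 1: (12, 1)  from 1·(11,1) + (1,0)
step 2: (23, 2)  from 1·(12,1) + (11,1)
step 3: (173, 15)  from 7·(23,2) + (12,1)
step 4: (888, 77)  from 5·(173,15) + (23,2)
step 5: (1061, 92)  from 1·(888,77) + (173,15)
step 6: (1949, 169)  from 1·(1061,92) + (888,77)
step 7: (3010, 261)  from 1·(1949,169) + (1061,92)
step 8: (7969, 691)  from 2·(3010,261) + (1949,169)
…
step 10: (18948, 1643)  from 1·(10979,952) + (7969,691)
step 11: (29927, 2595)  from 1·(18948,1643) + (10979,952)
step 12: (168583, 14618)  from 5·(29927,2595) + (18948,1643)
step 13: (1210008, 104921)  from 7·(168583,14618) + (29927,2595)
step 14: (1378591, 119539)  from 1·(1210008,104921) + (168583,14618)
step 15: (2588599, 224460)  from 1·(1378591,119539) + (1210008,104921)
(x₁, y₁) = (2588599, 224460);  2588599² − 133·224460² = 1 ✓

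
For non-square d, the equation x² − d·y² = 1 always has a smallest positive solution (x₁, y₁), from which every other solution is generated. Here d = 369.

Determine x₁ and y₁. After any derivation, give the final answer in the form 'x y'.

[19; 4,1,3,2,7,4,7,2,3,1,4,38] for √369; ℓ=12 ⇒ convergent index 11
a_0=19:  p_0=19·1+0=19,  q_0=19·0+1=1
a_1=4:  p_1=4·19+1=77,  q_1=4·1+0=4
a_2=1:  p_2=1·77+19=96,  q_2=1·4+1=5
…
a_5=7:  p_5=7·826+365=6147,  q_5=7·43+19=320
a_6=4:  p_6=4·6147+826=25414,  q_6=4·320+43=1323
a_7=7:  p_7=7·25414+6147=184045,  q_7=7·1323+320=9581
a_8=2:  p_8=2·184045+25414=393504,  q_8=2·9581+1323=20485
…
a_10=1:  p_10=1·1364557+393504=1758061,  q_10=1·71036+20485=91521
a_11=4:  p_11=4·1758061+1364557=8396801,  q_11=4·91521+71036=437120
(x₁, y₁) = (8396801, 437120);  8396801² − 369·437120² = 1 ✓

8396801 437120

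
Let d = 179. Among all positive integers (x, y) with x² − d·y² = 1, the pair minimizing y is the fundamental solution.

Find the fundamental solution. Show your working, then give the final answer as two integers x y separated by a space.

[13; 2,1,1,1,3,…,1,2,26] for √179; ℓ=14 ⇒ convergent index 13
step 0: (13, 1)  from 13·(1,0) + (0,1)
…
step 2: (40, 3)  from 1·(27,2) + (13,1)
step 3: (67, 5)  from 1·(40,3) + (27,2)
step 4: (107, 8)  from 1·(67,5) + (40,3)
…
step 6: (2047, 153)  from 5·(388,29) + (107,8)
…
step 8: (137042, 10243)  from 5·(26999,2018) + (2047,153)
step 9: (438125, 32747)  from 3·(137042,10243) + (26999,2018)
step 10: (575167, 42990)  from 1·(438125,32747) + (137042,10243)
…
step 12: (1588459, 118727)  from 1·(1013292,75737) + (575167,42990)
step 13: (4190210, 313191)  from 2·(1588459,118727) + (1013292,75737)
→ (4190210, 313191).  Check: 4190210²=17557859844100, 179·313191²=17557859844099, difference 1.

4190210 313191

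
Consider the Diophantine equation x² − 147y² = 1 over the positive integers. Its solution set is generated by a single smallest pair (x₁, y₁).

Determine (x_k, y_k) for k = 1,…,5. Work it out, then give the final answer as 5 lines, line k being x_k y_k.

97 8
18817 1552
3650401 301080
708158977 58407968
137379191137 11330844712

d=147: √d = [12; 8,24] (ℓ=2, even), read p_1/q_1
i=0: a=12 ⇒ p=12, q=1
i=1: a=8 ⇒ p=97, q=8
→ (97, 8).  Check: 97²=9409, 147·8²=9408, difference 1.
k=2:  x_2 = 97·97+147·8·8 = 18817,  y_2 = 97·8+8·97 = 1552
k=3:  x_3 = 97·18817+147·8·1552 = 3650401,  y_3 = 97·1552+8·18817 = 301080
k=4:  x_4 = 97·3650401+147·8·301080 = 708158977,  y_4 = 97·301080+8·3650401 = 58407968
k=5:  x_5 = 97·708158977+147·8·58407968 = 137379191137,  y_5 = 97·58407968+8·708158977 = 11330844712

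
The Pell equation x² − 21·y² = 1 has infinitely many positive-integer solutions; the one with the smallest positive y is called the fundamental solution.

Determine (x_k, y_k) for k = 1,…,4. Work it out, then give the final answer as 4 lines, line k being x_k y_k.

[4; 1,1,2,1,1,8] for √21; ℓ=6 ⇒ convergent index 5
a_0=4:  p_0=4·1+0=4,  q_0=4·0+1=1
a_1=1:  p_1=1·4+1=5,  q_1=1·1+0=1
a_2=1:  p_2=1·5+4=9,  q_2=1·1+1=2
…
a_4=1:  p_4=1·23+9=32,  q_4=1·5+2=7
a_5=1:  p_5=1·32+23=55,  q_5=1·7+5=12
→ (55, 12).  Check: 55²=3025, 21·12²=3024, difference 1.
(55+12√21)^2 = 6049 + 1320√21
(55+12√21)^3 = 665335 + 145188√21
(55+12√21)^4 = 73180801 + 15969360√21

55 12
6049 1320
665335 145188
73180801 15969360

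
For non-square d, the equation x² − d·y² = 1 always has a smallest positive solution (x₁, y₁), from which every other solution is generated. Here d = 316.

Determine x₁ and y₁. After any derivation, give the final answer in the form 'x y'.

d=316: √d = [17; 1,3,2,8,2,3,1,34] (ℓ=8, even), read p_7/q_7
i=0: a=17 ⇒ p=17, q=1
i=1: a=1 ⇒ p=18, q=1
…
i=3: a=2 ⇒ p=160, q=9
i=4: a=8 ⇒ p=1351, q=76
…
i=6: a=3 ⇒ p=9937, q=559
i=7: a=1 ⇒ p=12799, q=720
(x₁, y₁) = (12799, 720);  12799² − 316·720² = 1 ✓

12799 720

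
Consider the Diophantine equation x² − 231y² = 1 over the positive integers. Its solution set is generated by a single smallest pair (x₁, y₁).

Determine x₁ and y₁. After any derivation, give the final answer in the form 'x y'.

76 5

d=231: √d = [15; 5,30] (ℓ=2, even), read p_1/q_1
a_0=15:  p_0=15·1+0=15,  q_0=15·0+1=1
a_1=5:  p_1=5·15+1=76,  q_1=5·1+0=5
(x₁, y₁) = (76, 5);  76² − 231·5² = 1 ✓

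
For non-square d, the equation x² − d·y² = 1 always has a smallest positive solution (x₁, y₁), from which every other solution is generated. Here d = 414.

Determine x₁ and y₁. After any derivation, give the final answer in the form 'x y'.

24335 1196

√414 → a₀=20, period (2,1,7,2,7,1,2,40); ℓ=8 even so k=7
step 0: (20, 1)  from 20·(1,0) + (0,1)
step 1: (41, 2)  from 2·(20,1) + (1,0)
step 2: (61, 3)  from 1·(41,2) + (20,1)
…
step 4: (997, 49)  from 2·(468,23) + (61,3)
step 5: (7447, 366)  from 7·(997,49) + (468,23)
step 6: (8444, 415)  from 1·(7447,366) + (997,49)
step 7: (24335, 1196)  from 2·(8444,415) + (7447,366)
fundamental: x₁=24335, y₁=1196  (since 592192225 − 414·1430416 = 1)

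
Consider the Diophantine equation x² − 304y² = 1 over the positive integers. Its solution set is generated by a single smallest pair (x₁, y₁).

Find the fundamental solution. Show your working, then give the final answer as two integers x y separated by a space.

[17; 2,3,2,1,1,1,1,1,2,3,2,34] for √304; ℓ=12 ⇒ convergent index 11
step 0: (17, 1)  from 17·(1,0) + (0,1)
step 1: (35, 2)  from 2·(17,1) + (1,0)
…
step 4: (401, 23)  from 1·(279,16) + (122,7)
step 5: (680, 39)  from 1·(401,23) + (279,16)
step 6: (1081, 62)  from 1·(680,39) + (401,23)
…
step 9: (7445, 427)  from 2·(2842,163) + (1761,101)
step 10: (25177, 1444)  from 3·(7445,427) + (2842,163)
step 11: (57799, 3315)  from 2·(25177,1444) + (7445,427)
→ (57799, 3315).  Check: 57799²=3340724401, 304·3315²=3340724400, difference 1.

57799 3315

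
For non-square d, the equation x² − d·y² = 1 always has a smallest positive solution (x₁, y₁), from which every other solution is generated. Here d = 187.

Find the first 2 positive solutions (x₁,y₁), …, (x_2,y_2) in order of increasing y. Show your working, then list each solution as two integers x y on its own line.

[13; 1,2,13,2,1,26] for √187; ℓ=6 ⇒ convergent index 5
k=0  a_k=13  p_k/q_k = 13/1
k=1  a_k=1  p_k/q_k = 14/1
…
k=4  a_k=2  p_k/q_k = 1135/83
k=5  a_k=1  p_k/q_k = 1682/123
fundamental: x₁=1682, y₁=123  (since 2829124 − 187·15129 = 1)
(1682+123√187)^2 = 5658247 + 413772√187

1682 123
5658247 413772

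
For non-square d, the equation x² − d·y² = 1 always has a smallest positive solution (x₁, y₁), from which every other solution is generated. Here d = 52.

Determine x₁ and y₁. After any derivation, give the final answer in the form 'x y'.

649 90

√52 → a₀=7, period (4,1,2,1,4,14); ℓ=6 even so k=5
a_0=7:  p_0=7·1+0=7,  q_0=7·0+1=1
a_1=4:  p_1=4·7+1=29,  q_1=4·1+0=4
a_2=1:  p_2=1·29+7=36,  q_2=1·4+1=5
a_3=2:  p_3=2·36+29=101,  q_3=2·5+4=14
a_4=1:  p_4=1·101+36=137,  q_4=1·14+5=19
a_5=4:  p_5=4·137+101=649,  q_5=4·19+14=90
fundamental: x₁=649, y₁=90  (since 421201 − 52·8100 = 1)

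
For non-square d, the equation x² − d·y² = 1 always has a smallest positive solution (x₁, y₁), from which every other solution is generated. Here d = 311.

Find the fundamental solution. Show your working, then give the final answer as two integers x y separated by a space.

d=311: √d = [17; 1,1,1,2,1,…,1,1,34] (ℓ=16, even), read p_15/q_15
k=0  a_k=17  p_k/q_k = 17/1
…
k=2  a_k=1  p_k/q_k = 35/2
…
k=4  a_k=2  p_k/q_k = 141/8
…
k=13  a_k=1  p_k/q_k = 6159373/349266
k=14  a_k=1  p_k/q_k = 10724507/608131
k=15  a_k=1  p_k/q_k = 16883880/957397
→ (16883880, 957397).  Check: 16883880²=285065403854400, 311·957397²=285065403854399, difference 1.

16883880 957397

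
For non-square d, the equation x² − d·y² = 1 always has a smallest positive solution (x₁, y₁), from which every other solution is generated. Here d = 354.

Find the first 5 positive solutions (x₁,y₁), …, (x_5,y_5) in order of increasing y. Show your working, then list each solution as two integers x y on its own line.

d=354: √d = [18; 1,4,2,2,18,2,2,4,1,36] (ℓ=10, even), read p_9/q_9
step 0: (18, 1)  from 18·(1,0) + (0,1)
…
step 6: (19210, 1021)  from 2·(9351,497) + (508,27)
…
step 8: (210294, 11177)  from 4·(47771,2539) + (19210,1021)
step 9: (258065, 13716)  from 1·(210294,11177) + (47771,2539)
(x₁, y₁) = (258065, 13716);  258065² − 354·13716² = 1 ✓
(x_2, y_2) = (258065·258065 + 354·13716·13716, 258065·13716 + 13716·258065) = (133195088449, 7079239080)
(x_3, y_3) = (258065·133195088449 + 354·13716·7079239080, 258065·7079239080 + 13716·133195088449) = (68745981000924305, 3653807666346684)
(x_4, y_4) = (258065·68745981000924305 + 354·13716·3653807666346684, 258065·3653807666346684 + 13716·68745981000924305) = (35481863173873866451201, 1885839750824434773840)
(x_5, y_5) = (258065·35481863173873866451201 + 354·13716·1885839750824434773840, 258065·1885839750824434773840 + 13716·35481863173873866451201) = (18313254039862772710457447825, 973338470589361712155692516)

258065 13716
133195088449 7079239080
68745981000924305 3653807666346684
35481863173873866451201 1885839750824434773840
18313254039862772710457447825 973338470589361712155692516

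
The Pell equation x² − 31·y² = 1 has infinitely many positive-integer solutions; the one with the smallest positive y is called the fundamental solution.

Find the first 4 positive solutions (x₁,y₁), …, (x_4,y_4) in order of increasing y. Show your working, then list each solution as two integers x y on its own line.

1520 273
4620799 829920
14047227440 2522956527
42703566796801 7669787012160

[5; 1,1,3,5,3,1,1,10] for √31; ℓ=8 ⇒ convergent index 7
a_0=5:  p_0=5·1+0=5,  q_0=5·0+1=1
a_1=1:  p_1=1·5+1=6,  q_1=1·1+0=1
…
a_3=3:  p_3=3·11+6=39,  q_3=3·2+1=7
…
a_5=3:  p_5=3·206+39=657,  q_5=3·37+7=118
a_6=1:  p_6=1·657+206=863,  q_6=1·118+37=155
a_7=1:  p_7=1·863+657=1520,  q_7=1·155+118=273
→ (1520, 273).  Check: 1520²=2310400, 31·273²=2310399, difference 1.
(x_2, y_2) = (1520·1520 + 31·273·273, 1520·273 + 273·1520) = (4620799, 829920)
(x_3, y_3) = (1520·4620799 + 31·273·829920, 1520·829920 + 273·4620799) = (14047227440, 2522956527)
(x_4, y_4) = (1520·14047227440 + 31·273·2522956527, 1520·2522956527 + 273·14047227440) = (42703566796801, 7669787012160)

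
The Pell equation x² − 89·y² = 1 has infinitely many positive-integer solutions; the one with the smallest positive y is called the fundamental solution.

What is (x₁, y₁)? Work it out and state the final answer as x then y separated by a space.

√89 → a₀=9, period (2,3,3,2,18); ℓ=5 odd so k=9
i=0: a=9 ⇒ p=9, q=1
i=1: a=2 ⇒ p=19, q=2
i=2: a=3 ⇒ p=66, q=7
i=3: a=3 ⇒ p=217, q=23
i=4: a=2 ⇒ p=500, q=53
i=5: a=18 ⇒ p=9217, q=977
i=6: a=2 ⇒ p=18934, q=2007
i=7: a=3 ⇒ p=66019, q=6998
i=8: a=3 ⇒ p=216991, q=23001
i=9: a=2 ⇒ p=500001, q=53000
fundamental: x₁=500001, y₁=53000  (since 250001000001 − 89·2809000000 = 1)

500001 53000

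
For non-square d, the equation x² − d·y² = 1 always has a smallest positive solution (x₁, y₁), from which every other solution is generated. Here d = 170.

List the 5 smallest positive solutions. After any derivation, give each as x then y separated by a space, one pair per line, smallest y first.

339 26
229841 17628
155831859 11951758
105653770561 8103274296
71633100608499 5494008020930

√170 = [13; 26, …], period ℓ=1 (odd) → k=1
a_0=13:  p_0=13·1+0=13,  q_0=13·0+1=1
a_1=26:  p_1=26·13+1=339,  q_1=26·1+0=26
(x₁, y₁) = (339, 26);  339² − 170·26² = 1 ✓
k=2:  x_2 = 339·339+170·26·26 = 229841,  y_2 = 339·26+26·339 = 17628
k=3:  x_3 = 339·229841+170·26·17628 = 155831859,  y_3 = 339·17628+26·229841 = 11951758
k=4:  x_4 = 339·155831859+170·26·11951758 = 105653770561,  y_4 = 339·11951758+26·155831859 = 8103274296
k=5:  x_5 = 339·105653770561+170·26·8103274296 = 71633100608499,  y_5 = 339·8103274296+26·105653770561 = 5494008020930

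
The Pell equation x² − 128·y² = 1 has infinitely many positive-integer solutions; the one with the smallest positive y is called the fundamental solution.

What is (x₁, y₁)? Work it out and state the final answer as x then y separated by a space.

577 51

√128 = [11; 3,5,3,22, …], period ℓ=4 (even) → k=3
a_0=11:  p_0=11·1+0=11,  q_0=11·0+1=1
…
a_2=5:  p_2=5·34+11=181,  q_2=5·3+1=16
a_3=3:  p_3=3·181+34=577,  q_3=3·16+3=51
fundamental: x₁=577, y₁=51  (since 332929 − 128·2601 = 1)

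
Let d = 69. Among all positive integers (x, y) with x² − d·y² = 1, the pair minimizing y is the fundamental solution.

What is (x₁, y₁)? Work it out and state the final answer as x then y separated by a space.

d=69: √d = [8; 3,3,1,4,1,3,3,16] (ℓ=8, even), read p_7/q_7
step 0: (8, 1)  from 8·(1,0) + (0,1)
…
step 2: (83, 10)  from 3·(25,3) + (8,1)
step 3: (108, 13)  from 1·(83,10) + (25,3)
…
step 6: (2384, 287)  from 3·(623,75) + (515,62)
step 7: (7775, 936)  from 3·(2384,287) + (623,75)
(x₁, y₁) = (7775, 936);  7775² − 69·936² = 1 ✓

7775 936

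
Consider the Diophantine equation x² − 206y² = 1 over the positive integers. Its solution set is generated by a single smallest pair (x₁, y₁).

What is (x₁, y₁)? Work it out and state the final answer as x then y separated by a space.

59535 4148

√206 = [14; 2,1,5,14,5,1,2,28, …], period ℓ=8 (even) → k=7
a_0=14:  p_0=14·1+0=14,  q_0=14·0+1=1
…
a_2=1:  p_2=1·29+14=43,  q_2=1·2+1=3
a_3=5:  p_3=5·43+29=244,  q_3=5·3+2=17
…
a_5=5:  p_5=5·3459+244=17539,  q_5=5·241+17=1222
a_6=1:  p_6=1·17539+3459=20998,  q_6=1·1222+241=1463
a_7=2:  p_7=2·20998+17539=59535,  q_7=2·1463+1222=4148
fundamental: x₁=59535, y₁=4148  (since 3544416225 − 206·17205904 = 1)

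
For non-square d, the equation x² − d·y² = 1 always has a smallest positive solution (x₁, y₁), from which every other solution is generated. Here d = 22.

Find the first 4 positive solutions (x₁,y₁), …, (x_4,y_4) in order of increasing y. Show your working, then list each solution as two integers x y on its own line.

197 42
77617 16548
30580901 6519870
12048797377 2568812232

d=22: √d = [4; 1,2,4,2,1,8] (ℓ=6, even), read p_5/q_5
i=0: a=4 ⇒ p=4, q=1
…
i=4: a=2 ⇒ p=136, q=29
i=5: a=1 ⇒ p=197, q=42
fundamental: x₁=197, y₁=42  (since 38809 − 22·1764 = 1)
(197+42√22)^2 = 77617 + 16548√22
(197+42√22)^3 = 30580901 + 6519870√22
(197+42√22)^4 = 12048797377 + 2568812232√22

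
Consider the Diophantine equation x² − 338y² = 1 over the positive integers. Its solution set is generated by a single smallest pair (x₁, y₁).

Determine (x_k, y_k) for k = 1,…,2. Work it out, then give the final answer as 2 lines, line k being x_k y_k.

[18; 2,1,1,2,36] for √338; ℓ=5 ⇒ convergent index 9
k=0  a_k=18  p_k/q_k = 18/1
k=1  a_k=2  p_k/q_k = 37/2
k=2  a_k=1  p_k/q_k = 55/3
k=3  a_k=1  p_k/q_k = 92/5
…
k=5  a_k=36  p_k/q_k = 8696/473
…
k=7  a_k=1  p_k/q_k = 26327/1432
k=8  a_k=1  p_k/q_k = 43958/2391
k=9  a_k=2  p_k/q_k = 114243/6214
→ (114243, 6214).  Check: 114243²=13051463049, 338·6214²=13051463048, difference 1.
k=2:  x_2 = 114243·114243+338·6214·6214 = 26102926097,  y_2 = 114243·6214+6214·114243 = 1419812004

114243 6214
26102926097 1419812004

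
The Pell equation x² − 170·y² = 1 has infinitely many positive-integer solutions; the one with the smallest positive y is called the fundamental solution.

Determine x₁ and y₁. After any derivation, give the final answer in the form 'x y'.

√170 → a₀=13, period (26); ℓ=1 odd so k=1
i=0: a=13 ⇒ p=13, q=1
i=1: a=26 ⇒ p=339, q=26
(x₁, y₁) = (339, 26);  339² − 170·26² = 1 ✓

339 26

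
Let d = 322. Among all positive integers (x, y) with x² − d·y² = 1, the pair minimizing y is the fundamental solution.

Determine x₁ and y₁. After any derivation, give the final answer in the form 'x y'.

323 18

d=322: √d = [17; 1,16,1,34] (ℓ=4, even), read p_3/q_3
a_0=17:  p_0=17·1+0=17,  q_0=17·0+1=1
a_1=1:  p_1=1·17+1=18,  q_1=1·1+0=1
a_2=16:  p_2=16·18+17=305,  q_2=16·1+1=17
a_3=1:  p_3=1·305+18=323,  q_3=1·17+1=18
→ (323, 18).  Check: 323²=104329, 322·18²=104328, difference 1.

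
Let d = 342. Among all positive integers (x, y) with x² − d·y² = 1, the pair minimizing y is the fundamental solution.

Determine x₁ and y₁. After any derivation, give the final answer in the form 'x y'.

[18; 2,36] for √342; ℓ=2 ⇒ convergent index 1
a_0=18:  p_0=18·1+0=18,  q_0=18·0+1=1
a_1=2:  p_1=2·18+1=37,  q_1=2·1+0=2
fundamental: x₁=37, y₁=2  (since 1369 − 342·4 = 1)

37 2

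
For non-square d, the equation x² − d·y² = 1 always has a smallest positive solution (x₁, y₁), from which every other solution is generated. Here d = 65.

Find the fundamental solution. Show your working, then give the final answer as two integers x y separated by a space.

129 16

√65 → a₀=8, period (16); ℓ=1 odd so k=1
i=0: a=8 ⇒ p=8, q=1
i=1: a=16 ⇒ p=129, q=16
(x₁, y₁) = (129, 16);  129² − 65·16² = 1 ✓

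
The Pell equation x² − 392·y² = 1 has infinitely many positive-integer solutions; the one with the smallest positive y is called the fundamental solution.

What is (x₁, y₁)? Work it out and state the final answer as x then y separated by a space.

√392 → a₀=19, period (1,3,1,38); ℓ=4 even so k=3
k=0  a_k=19  p_k/q_k = 19/1
k=1  a_k=1  p_k/q_k = 20/1
k=2  a_k=3  p_k/q_k = 79/4
k=3  a_k=1  p_k/q_k = 99/5
fundamental: x₁=99, y₁=5  (since 9801 − 392·25 = 1)

99 5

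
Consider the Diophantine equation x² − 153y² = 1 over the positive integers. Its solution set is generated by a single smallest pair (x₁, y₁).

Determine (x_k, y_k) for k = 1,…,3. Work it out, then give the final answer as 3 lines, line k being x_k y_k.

2177 176
9478657 766304
41270070401 3336487440

√153 → a₀=12, period (2,1,2,2,2,1,2,24); ℓ=8 even so k=7
a_0=12:  p_0=12·1+0=12,  q_0=12·0+1=1
…
a_2=1:  p_2=1·25+12=37,  q_2=1·2+1=3
…
a_6=1:  p_6=1·569+235=804,  q_6=1·46+19=65
a_7=2:  p_7=2·804+569=2177,  q_7=2·65+46=176
→ (2177, 176).  Check: 2177²=4739329, 153·176²=4739328, difference 1.
n=2: (2177,176)∘(2177,176) = (2177·2177+153·176·176, 2177·176+176·2177) = (9478657,766304)
n=3: (9478657,766304)∘(2177,176) = (2177·9478657+153·176·766304, 2177·766304+176·9478657) = (41270070401,3336487440)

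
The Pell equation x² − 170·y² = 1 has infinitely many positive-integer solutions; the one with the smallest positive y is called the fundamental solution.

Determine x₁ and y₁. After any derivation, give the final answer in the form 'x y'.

√170 = [13; 26, …], period ℓ=1 (odd) → k=1
a_0=13:  p_0=13·1+0=13,  q_0=13·0+1=1
a_1=26:  p_1=26·13+1=339,  q_1=26·1+0=26
→ (339, 26).  Check: 339²=114921, 170·26²=114920, difference 1.

339 26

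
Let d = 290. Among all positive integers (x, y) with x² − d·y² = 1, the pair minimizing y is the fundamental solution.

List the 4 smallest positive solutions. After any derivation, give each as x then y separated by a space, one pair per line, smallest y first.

579 34
670481 39372
776416419 45592742
899089542721 52796355864

[17; 34] for √290; ℓ=1 ⇒ convergent index 1
i=0: a=17 ⇒ p=17, q=1
i=1: a=34 ⇒ p=579, q=34
fundamental: x₁=579, y₁=34  (since 335241 − 290·1156 = 1)
k=2:  x_2 = 579·579+290·34·34 = 670481,  y_2 = 579·34+34·579 = 39372
k=3:  x_3 = 579·670481+290·34·39372 = 776416419,  y_3 = 579·39372+34·670481 = 45592742
k=4:  x_4 = 579·776416419+290·34·45592742 = 899089542721,  y_4 = 579·45592742+34·776416419 = 52796355864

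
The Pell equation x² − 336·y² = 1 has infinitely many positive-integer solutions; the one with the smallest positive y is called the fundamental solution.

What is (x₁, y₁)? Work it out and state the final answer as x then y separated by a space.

√336 = [18; 3,36, …], period ℓ=2 (even) → k=1
k=0  a_k=18  p_k/q_k = 18/1
k=1  a_k=3  p_k/q_k = 55/3
→ (55, 3).  Check: 55²=3025, 336·3²=3024, difference 1.

55 3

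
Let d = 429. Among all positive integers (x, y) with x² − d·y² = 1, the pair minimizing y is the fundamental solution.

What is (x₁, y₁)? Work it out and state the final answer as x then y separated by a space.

1524095 73584

d=429: √d = [20; 1,2,2,9,1,12,1,9,2,2,1,40] (ℓ=12, even), read p_11/q_11
step 0: (20, 1)  from 20·(1,0) + (0,1)
…
step 2: (62, 3)  from 2·(21,1) + (20,1)
step 3: (145, 7)  from 2·(62,3) + (21,1)
…
step 5: (1512, 73)  from 1·(1367,66) + (145,7)
…
step 7: (21023, 1015)  from 1·(19511,942) + (1512,73)
step 8: (208718, 10077)  from 9·(21023,1015) + (19511,942)
…
step 10: (1085636, 52415)  from 2·(438459,21169) + (208718,10077)
step 11: (1524095, 73584)  from 1·(1085636,52415) + (438459,21169)
fundamental: x₁=1524095, y₁=73584  (since 2322865569025 − 429·5414605056 = 1)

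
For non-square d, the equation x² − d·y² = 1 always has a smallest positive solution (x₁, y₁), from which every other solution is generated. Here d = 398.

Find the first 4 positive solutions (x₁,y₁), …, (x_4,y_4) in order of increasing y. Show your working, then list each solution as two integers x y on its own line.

√398 → a₀=19, period (1,18,1,38); ℓ=4 even so k=3
k=0  a_k=19  p_k/q_k = 19/1
…
k=2  a_k=18  p_k/q_k = 379/19
k=3  a_k=1  p_k/q_k = 399/20
fundamental: x₁=399, y₁=20  (since 159201 − 398·400 = 1)
n=2: (399,20)∘(399,20) = (399·399+398·20·20, 399·20+20·399) = (318401,15960)
n=3: (318401,15960)∘(399,20) = (399·318401+398·20·15960, 399·15960+20·318401) = (254083599,12736060)
n=4: (254083599,12736060)∘(399,20) = (399·254083599+398·20·12736060, 399·12736060+20·254083599) = (202758393601,10163359920)

399 20
318401 15960
254083599 12736060
202758393601 10163359920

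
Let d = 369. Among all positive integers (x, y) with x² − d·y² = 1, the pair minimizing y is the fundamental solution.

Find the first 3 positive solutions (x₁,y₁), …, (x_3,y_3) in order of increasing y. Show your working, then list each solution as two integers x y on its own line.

d=369: √d = [19; 4,1,3,2,7,4,7,2,3,1,4,38] (ℓ=12, even), read p_11/q_11
k=0  a_k=19  p_k/q_k = 19/1
k=1  a_k=4  p_k/q_k = 77/4
…
k=7  a_k=7  p_k/q_k = 184045/9581
k=8  a_k=2  p_k/q_k = 393504/20485
…
k=10  a_k=1  p_k/q_k = 1758061/91521
k=11  a_k=4  p_k/q_k = 8396801/437120
→ (8396801, 437120).  Check: 8396801²=70506267033601, 369·437120²=70506267033600, difference 1.
n=2: (8396801,437120)∘(8396801,437120) = (8396801·8396801+369·437120·437120, 8396801·437120+437120·8396801) = (141012534067201,7340819306240)
n=3: (141012534067201,7340819306240)∘(8396801,437120) = (8396801·141012534067201+369·437120·7340819306240, 8396801·7340819306240+437120·141012534067201) = (2368108374136006451201,123278797782910239360)

8396801 437120
141012534067201 7340819306240
2368108374136006451201 123278797782910239360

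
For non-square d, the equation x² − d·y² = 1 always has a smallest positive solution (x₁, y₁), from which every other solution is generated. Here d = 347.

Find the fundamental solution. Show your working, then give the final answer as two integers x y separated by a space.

d=347: √d = [18; 1,1,1,2,4,…,1,1,36] (ℓ=14, even), read p_13/q_13
step 0: (18, 1)  from 18·(1,0) + (0,1)
step 1: (19, 1)  from 1·(18,1) + (1,0)
…
step 6: (801, 43)  from 1·(652,35) + (149,8)
…
step 8: (15070, 809)  from 1·(14269,766) + (801,43)
…
step 10: (164168, 8813)  from 2·(74549,4002) + (15070,809)
…
step 12: (402885, 21628)  from 1·(238717,12815) + (164168,8813)
step 13: (641602, 34443)  from 1·(402885,21628) + (238717,12815)
(x₁, y₁) = (641602, 34443);  641602² − 347·34443² = 1 ✓

641602 34443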